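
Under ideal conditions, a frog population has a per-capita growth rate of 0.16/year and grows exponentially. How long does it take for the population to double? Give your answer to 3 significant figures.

Doubling time t_d = ln(2)/r = 0.6931/0.16 = 4.3322.

4.33 years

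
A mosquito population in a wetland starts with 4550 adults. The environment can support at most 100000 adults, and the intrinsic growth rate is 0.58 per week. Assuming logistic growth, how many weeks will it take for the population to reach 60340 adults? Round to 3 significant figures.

5.97 weeks

A = (K − N₀)/N₀ = (100000 − 4550)/4550 = 20.978.
Solve 100000/(1 + 20.978·e^(−0.58t)) = 60340: 1 + 20.978·e^(−0.58t) = 1.6573, so e^(−0.58t) = 0.0313316.
−0.58·t = ln(0.0313316) = -3.4631, so t = 3.4631/0.58 = 5.9709.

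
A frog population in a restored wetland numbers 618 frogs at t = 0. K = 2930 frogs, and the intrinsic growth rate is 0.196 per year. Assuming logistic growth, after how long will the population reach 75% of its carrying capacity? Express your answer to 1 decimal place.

12.3 years

A = (K − N₀)/N₀ = (2930 − 618)/618 = 3.7411.
Solve 2930/(1 + 3.7411·e^(−0.196t)) = 2197.5: 1 + 3.7411·e^(−0.196t) = 1.3333, so e^(−0.196t) = 0.0891003.
−0.196·t = ln(0.0891003) = -2.418, so t = 2.418/0.196 = 12.337.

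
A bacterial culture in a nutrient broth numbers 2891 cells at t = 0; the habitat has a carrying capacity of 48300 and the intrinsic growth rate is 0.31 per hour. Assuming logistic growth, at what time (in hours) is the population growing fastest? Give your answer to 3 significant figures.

Logistic growth is fastest at N = K/2 = 24150.
A = (K − N₀)/N₀ = 15.707. Set K/(1 + A·e^(−rt)) = K/2 → A·e^(−rt) = 1.
e^(−0.31t) = 1/15.707 = 0.0636658, so t = ln(15.707)/0.31 = 2.7541/0.31 = 8.8842.

8.88 hours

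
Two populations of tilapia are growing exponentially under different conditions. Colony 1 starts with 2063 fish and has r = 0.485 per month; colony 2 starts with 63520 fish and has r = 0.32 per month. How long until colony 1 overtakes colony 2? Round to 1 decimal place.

20.8 months

Set 2063·e^(0.485t) = 63520·e^(0.32t).
e^((0.485 − 0.32)t) = 63520/2063 → e^(0.165·t) = 30.79.
0.165·t = ln(30.79) = 3.4272, so t = 3.4272/0.165 = 20.771.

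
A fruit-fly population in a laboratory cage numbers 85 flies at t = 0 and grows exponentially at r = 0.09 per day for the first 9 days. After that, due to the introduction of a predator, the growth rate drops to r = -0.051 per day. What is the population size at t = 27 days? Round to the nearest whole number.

76 flies

Phase 1: N(9) = 85·e^(0.09×9) = 85·e^0.81 = 191.072.
Phase 2 runs for 27 − 9 = 18 days at r = -0.051.
N(27) = 191.072·e^(-0.051×18) = 191.072·e^-0.918 = 76.2983.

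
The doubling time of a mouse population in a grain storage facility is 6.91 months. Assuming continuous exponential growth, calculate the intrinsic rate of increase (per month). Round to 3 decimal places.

r = ln(2)/t_d = 0.6931/6.91 = 0.10031.

0.100 per month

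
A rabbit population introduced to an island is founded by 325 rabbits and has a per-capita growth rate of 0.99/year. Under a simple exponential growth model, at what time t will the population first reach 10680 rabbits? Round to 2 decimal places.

3.53 years

Set N₀·e^(rt) = 10680: e^(0.99·t) = 10680/325 = 32.862.
0.99·t = ln(32.862) = 3.4923, so t = 3.4923/0.99 = 3.5276.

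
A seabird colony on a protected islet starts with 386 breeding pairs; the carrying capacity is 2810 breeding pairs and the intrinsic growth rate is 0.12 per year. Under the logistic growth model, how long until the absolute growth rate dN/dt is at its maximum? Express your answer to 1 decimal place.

15.3 years

Logistic growth is fastest at N = K/2 = 1405.
A = (K − N₀)/N₀ = 6.2798. Set K/(1 + A·e^(−rt)) = K/2 → A·e^(−rt) = 1.
e^(−0.12t) = 1/6.2798 = 0.159241, so t = ln(6.2798)/0.12 = 1.8373/0.12 = 15.311.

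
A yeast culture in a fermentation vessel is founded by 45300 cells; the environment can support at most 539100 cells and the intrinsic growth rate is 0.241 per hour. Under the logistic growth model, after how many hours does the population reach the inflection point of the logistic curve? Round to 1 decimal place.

9.9 hours

Logistic growth is fastest at N = K/2 = 269550.
A = (K − N₀)/N₀ = 10.901. Set K/(1 + A·e^(−rt)) = K/2 → A·e^(−rt) = 1.
e^(−0.241t) = 1/10.901 = 0.0917375, so t = ln(10.901)/0.241 = 2.3888/0.241 = 9.9121.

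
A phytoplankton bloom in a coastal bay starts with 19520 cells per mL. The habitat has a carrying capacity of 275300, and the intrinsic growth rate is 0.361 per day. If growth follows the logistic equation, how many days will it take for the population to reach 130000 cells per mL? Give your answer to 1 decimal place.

6.8 days

A = (K − N₀)/N₀ = (275300 − 19520)/19520 = 13.103.
Solve 275300/(1 + 13.103·e^(−0.361t)) = 130000: 1 + 13.103·e^(−0.361t) = 2.1177, so e^(−0.361t) = 0.0852973.
−0.361·t = ln(0.0852973) = -2.4616, so t = 2.4616/0.361 = 6.8189.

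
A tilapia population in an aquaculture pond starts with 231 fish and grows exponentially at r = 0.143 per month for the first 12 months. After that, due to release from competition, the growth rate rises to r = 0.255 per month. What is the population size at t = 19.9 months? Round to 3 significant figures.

Phase 1: N(12) = 231·e^(0.143×12) = 231·e^1.716 = 1284.88.
Phase 2 runs for 19.9 − 12 = 7.9 months at r = 0.255.
N(19.9) = 1284.88·e^(0.255×7.9) = 1284.88·e^2.014 = 9632.69.

9630 fish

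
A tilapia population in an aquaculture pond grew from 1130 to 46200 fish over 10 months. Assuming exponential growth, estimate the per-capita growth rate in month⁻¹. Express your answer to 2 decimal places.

From N(t) = N₀·e^(rt): e^(r·10) = 46200/1130 = 40.885.
r·10 = ln(40.885) = 3.7108, so r = 3.7108/10 = 0.37108.

0.37 per month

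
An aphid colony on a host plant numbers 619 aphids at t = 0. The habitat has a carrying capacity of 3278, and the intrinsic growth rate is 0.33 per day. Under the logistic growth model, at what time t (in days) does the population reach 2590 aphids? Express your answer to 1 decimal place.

8.4 days

A = (K − N₀)/N₀ = (3278 − 619)/619 = 4.2956.
Solve 3278/(1 + 4.2956·e^(−0.33t)) = 2590: 1 + 4.2956·e^(−0.33t) = 1.2656, so e^(−0.33t) = 0.0618388.
−0.33·t = ln(0.0618388) = -2.7832, so t = 2.7832/0.33 = 8.434.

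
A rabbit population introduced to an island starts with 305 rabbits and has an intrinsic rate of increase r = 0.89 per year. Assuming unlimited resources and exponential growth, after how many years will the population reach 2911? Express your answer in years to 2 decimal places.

Set N₀·e^(rt) = 2911: e^(0.89·t) = 2911/305 = 9.5443.
0.89·t = ln(9.5443) = 2.2559, so t = 2.2559/0.89 = 2.5348.

2.53 years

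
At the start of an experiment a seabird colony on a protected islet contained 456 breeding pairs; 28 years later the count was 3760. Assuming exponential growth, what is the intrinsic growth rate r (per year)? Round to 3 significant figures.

0.0753 per year

From N(t) = N₀·e^(rt): e^(r·28) = 3760/456 = 8.2456.
r·28 = ln(8.2456) = 2.1097, so r = 2.1097/28 = 0.075346.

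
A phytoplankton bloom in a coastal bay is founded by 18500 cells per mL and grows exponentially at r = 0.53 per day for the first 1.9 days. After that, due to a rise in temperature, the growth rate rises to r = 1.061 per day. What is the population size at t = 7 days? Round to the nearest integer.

11337496 cells per mL

Phase 1: N(1.9) = 18500·e^(0.53×1.9) = 18500·e^1.007 = 50641.5.
Phase 2 runs for 7 − 1.9 = 5.1 days at r = 1.061.
N(7) = 50641.5·e^(1.061×5.1) = 50641.5·e^5.411 = 1.13375×10^7.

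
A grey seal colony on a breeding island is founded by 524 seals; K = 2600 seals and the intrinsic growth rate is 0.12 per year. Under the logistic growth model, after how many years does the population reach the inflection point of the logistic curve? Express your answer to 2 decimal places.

Logistic growth is fastest at N = K/2 = 1300.
A = (K − N₀)/N₀ = 3.9618. Set K/(1 + A·e^(−rt)) = K/2 → A·e^(−rt) = 1.
e^(−0.12t) = 1/3.9618 = 0.252408, so t = ln(3.9618)/0.12 = 1.3767/0.12 = 11.473.

11.47 years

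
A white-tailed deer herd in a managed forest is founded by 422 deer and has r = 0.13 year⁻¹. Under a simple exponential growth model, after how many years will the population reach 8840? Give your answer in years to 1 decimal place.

Set N₀·e^(rt) = 8840: e^(0.13·t) = 8840/422 = 20.948.
0.13·t = ln(20.948) = 3.042, so t = 3.042/0.13 = 23.4.

23.4 years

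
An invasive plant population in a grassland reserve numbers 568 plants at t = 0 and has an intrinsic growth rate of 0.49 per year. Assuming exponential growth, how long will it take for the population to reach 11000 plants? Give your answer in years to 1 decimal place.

6.0 years

Set N₀·e^(rt) = 11000: e^(0.49·t) = 11000/568 = 19.366.
0.49·t = ln(19.366) = 2.9635, so t = 2.9635/0.49 = 6.048.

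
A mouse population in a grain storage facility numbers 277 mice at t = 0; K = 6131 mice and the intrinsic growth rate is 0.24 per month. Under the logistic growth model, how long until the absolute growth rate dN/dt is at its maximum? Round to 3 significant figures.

12.7 months

Logistic growth is fastest at N = K/2 = 3065.5.
A = (K − N₀)/N₀ = 21.134. Set K/(1 + A·e^(−rt)) = K/2 → A·e^(−rt) = 1.
e^(−0.24t) = 1/21.134 = 0.0473181, so t = ln(21.134)/0.24 = 3.0509/0.24 = 12.712.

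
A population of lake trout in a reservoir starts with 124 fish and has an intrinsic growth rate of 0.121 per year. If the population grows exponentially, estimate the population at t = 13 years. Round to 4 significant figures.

N(t) = N₀·e^(rt) = 124 × e^(0.121×13) = 124 × e^1.573.
e^1.573 ≈ 4.8211, so N ≈ 124 × 4.8211 = 597.815.

597.8 fish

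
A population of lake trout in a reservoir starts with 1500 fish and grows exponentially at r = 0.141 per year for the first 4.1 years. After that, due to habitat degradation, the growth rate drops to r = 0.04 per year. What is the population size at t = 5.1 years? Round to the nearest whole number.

Phase 1: N(4.1) = 1500·e^(0.141×4.1) = 1500·e^0.5781 = 2673.97.
Phase 2 runs for 5.1 − 4.1 = 1 years at r = 0.04.
N(5.1) = 2673.97·e^(0.04×1) = 2673.97·e^0.04 = 2783.1.

2783 fish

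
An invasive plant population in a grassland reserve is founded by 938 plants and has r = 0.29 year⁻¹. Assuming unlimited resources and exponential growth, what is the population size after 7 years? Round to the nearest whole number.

N(t) = N₀·e^(rt) = 938 × e^(0.29×7) = 938 × e^2.03.
e^2.03 ≈ 7.6141, so N ≈ 938 × 7.6141 = 7142.01.

7142 plants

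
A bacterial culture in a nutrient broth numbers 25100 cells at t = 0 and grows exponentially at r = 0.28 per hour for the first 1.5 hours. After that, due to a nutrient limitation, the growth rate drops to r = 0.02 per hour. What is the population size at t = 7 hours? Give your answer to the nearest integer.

Phase 1: N(1.5) = 25100·e^(0.28×1.5) = 25100·e^0.42 = 38201.2.
Phase 2 runs for 7 − 1.5 = 5.5 hours at r = 0.02.
N(7) = 38201.2·e^(0.02×5.5) = 38201.2·e^0.11 = 42643.2.

42643 cells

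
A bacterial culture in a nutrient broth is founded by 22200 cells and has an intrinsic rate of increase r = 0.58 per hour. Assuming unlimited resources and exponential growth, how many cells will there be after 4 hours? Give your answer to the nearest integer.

N(t) = N₀·e^(rt) = 22200 × e^(0.58×4) = 22200 × e^2.32.
e^2.32 ≈ 10.176, so N ≈ 22200 × 10.176 = 225900.

225900 cells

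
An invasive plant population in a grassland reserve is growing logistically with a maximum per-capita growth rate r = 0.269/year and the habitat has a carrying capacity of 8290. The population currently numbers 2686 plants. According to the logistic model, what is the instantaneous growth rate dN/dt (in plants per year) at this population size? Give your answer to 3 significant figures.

488 plants per year

dN/dt = rN(1 − N/K) = 0.269 × 2686 × (1 − 2686/8290).
1 − 2686/8290 = 0.676; dN/dt = 0.269 × 2686 × 0.676 = 488.43.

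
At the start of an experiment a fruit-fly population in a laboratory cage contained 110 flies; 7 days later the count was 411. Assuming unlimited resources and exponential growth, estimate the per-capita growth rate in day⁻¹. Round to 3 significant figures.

0.188 per day

From N(t) = N₀·e^(rt): e^(r·7) = 411/110 = 3.7364.
r·7 = ln(3.7364) = 1.3181, so r = 1.3181/7 = 0.1883.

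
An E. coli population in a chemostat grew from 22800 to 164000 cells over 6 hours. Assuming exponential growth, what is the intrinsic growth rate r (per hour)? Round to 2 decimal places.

From N(t) = N₀·e^(rt): e^(r·6) = 164000/22800 = 7.193.
r·6 = ln(7.193) = 1.9731, so r = 1.9731/6 = 0.32885.

0.33 per hour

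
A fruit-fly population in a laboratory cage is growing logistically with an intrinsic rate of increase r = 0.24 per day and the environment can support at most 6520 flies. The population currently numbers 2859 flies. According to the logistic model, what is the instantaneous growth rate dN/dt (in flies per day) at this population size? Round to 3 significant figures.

385 flies per day

dN/dt = rN(1 − N/K) = 0.24 × 2859 × (1 − 2859/6520).
1 − 2859/6520 = 0.5615; dN/dt = 0.24 × 2859 × 0.5615 = 385.28.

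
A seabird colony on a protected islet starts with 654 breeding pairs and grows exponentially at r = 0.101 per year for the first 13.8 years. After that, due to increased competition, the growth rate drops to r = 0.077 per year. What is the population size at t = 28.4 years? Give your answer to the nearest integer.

Phase 1: N(13.8) = 654·e^(0.101×13.8) = 654·e^1.394 = 2635.71.
Phase 2 runs for 28.4 − 13.8 = 14.6 years at r = 0.077.
N(28.4) = 2635.71·e^(0.077×14.6) = 2635.71·e^1.124 = 8112.06.

8112 breeding pairs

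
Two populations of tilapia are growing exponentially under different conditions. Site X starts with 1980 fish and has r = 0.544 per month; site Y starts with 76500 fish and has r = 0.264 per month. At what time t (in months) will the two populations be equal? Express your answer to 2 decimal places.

13.05 months

Set 1980·e^(0.544t) = 76500·e^(0.264t).
e^((0.544 − 0.264)t) = 76500/1980 → e^(0.28·t) = 38.636.
0.28·t = ln(38.636) = 3.6542, so t = 3.6542/0.28 = 13.051.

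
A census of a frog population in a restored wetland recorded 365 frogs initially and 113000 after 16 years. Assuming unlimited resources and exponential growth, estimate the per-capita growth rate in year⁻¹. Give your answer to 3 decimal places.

From N(t) = N₀·e^(rt): e^(r·16) = 113000/365 = 309.59.
r·16 = ln(309.59) = 5.7352, so r = 5.7352/16 = 0.35845.

0.358 per year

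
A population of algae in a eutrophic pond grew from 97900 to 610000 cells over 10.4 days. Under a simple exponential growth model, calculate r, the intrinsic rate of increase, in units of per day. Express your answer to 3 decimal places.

0.176 per day

From N(t) = N₀·e^(rt): e^(r·10.4) = 610000/97900 = 6.2308.
r·10.4 = ln(6.2308) = 1.8295, so r = 1.8295/10.4 = 0.17591.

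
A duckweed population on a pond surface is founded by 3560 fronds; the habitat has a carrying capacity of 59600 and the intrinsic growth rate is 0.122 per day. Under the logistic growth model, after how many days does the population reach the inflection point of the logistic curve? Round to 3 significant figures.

22.6 days

Logistic growth is fastest at N = K/2 = 29800.
A = (K − N₀)/N₀ = 15.742. Set K/(1 + A·e^(−rt)) = K/2 → A·e^(−rt) = 1.
e^(−0.122t) = 1/15.742 = 0.0635261, so t = ln(15.742)/0.122 = 2.7563/0.122 = 22.593.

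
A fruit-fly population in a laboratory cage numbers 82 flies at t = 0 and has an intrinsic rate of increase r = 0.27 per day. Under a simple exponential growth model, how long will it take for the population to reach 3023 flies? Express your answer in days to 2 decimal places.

13.36 days

Set N₀·e^(rt) = 3023: e^(0.27·t) = 3023/82 = 36.866.
0.27·t = ln(36.866) = 3.6073, so t = 3.6073/0.27 = 13.36.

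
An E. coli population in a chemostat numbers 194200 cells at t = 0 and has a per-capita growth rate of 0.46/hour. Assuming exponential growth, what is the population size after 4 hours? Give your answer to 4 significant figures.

1223000 cells

N(t) = N₀·e^(rt) = 194200 × e^(0.46×4) = 194200 × e^1.84.
e^1.84 ≈ 6.2965, so N ≈ 194200 × 6.2965 = 1.222788×10^6.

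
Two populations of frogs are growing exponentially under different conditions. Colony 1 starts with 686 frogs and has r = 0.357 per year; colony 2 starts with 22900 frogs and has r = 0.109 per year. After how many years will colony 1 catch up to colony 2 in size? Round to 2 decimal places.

14.15 years

Set 686·e^(0.357t) = 22900·e^(0.109t).
e^((0.357 − 0.109)t) = 22900/686 → e^(0.248·t) = 33.382.
0.248·t = ln(33.382) = 3.508, so t = 3.508/0.248 = 14.145.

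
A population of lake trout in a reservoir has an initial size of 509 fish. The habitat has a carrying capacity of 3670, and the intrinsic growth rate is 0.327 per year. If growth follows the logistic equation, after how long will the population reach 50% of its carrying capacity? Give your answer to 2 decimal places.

5.58 years

A = (K − N₀)/N₀ = (3670 − 509)/509 = 6.2102.
Solve 3670/(1 + 6.2102·e^(−0.327t)) = 1835: 1 + 6.2102·e^(−0.327t) = 2, so e^(−0.327t) = 0.161025.
−0.327·t = ln(0.161025) = -1.8262, so t = 1.8262/0.327 = 5.5847.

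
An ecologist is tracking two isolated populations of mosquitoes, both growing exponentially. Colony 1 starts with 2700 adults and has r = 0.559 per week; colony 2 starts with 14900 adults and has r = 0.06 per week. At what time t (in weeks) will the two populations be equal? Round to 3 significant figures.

3.42 weeks

Set 2700·e^(0.559t) = 14900·e^(0.06t).
e^((0.559 − 0.06)t) = 14900/2700 → e^(0.499·t) = 5.5185.
0.499·t = ln(5.5185) = 1.7081, so t = 1.7081/0.499 = 3.4231.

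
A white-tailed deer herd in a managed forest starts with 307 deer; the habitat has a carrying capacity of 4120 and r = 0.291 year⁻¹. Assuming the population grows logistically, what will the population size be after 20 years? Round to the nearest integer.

A = (K − N₀)/N₀ = (4120 − 307)/307 = 12.42.
N(t) = K/(1 + A·e^(−rt)) = 4120/(1 + 12.42×e^(−0.291×20)).
e^(−5.82) = 0.0029676; denominator = 1 + 12.42×0.0029676 = 1.0369.
N = 4120/1.0369 = 3973.54.

3974 deer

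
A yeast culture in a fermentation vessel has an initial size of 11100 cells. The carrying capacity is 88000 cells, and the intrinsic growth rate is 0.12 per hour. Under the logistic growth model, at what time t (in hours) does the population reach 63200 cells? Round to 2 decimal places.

A = (K − N₀)/N₀ = (88000 − 11100)/11100 = 6.9279.
Solve 88000/(1 + 6.9279·e^(−0.12t)) = 63200: 1 + 6.9279·e^(−0.12t) = 1.3924, so e^(−0.12t) = 0.056641.
−0.12·t = ln(0.056641) = -2.871, so t = 2.871/0.12 = 23.925.

23.93 hours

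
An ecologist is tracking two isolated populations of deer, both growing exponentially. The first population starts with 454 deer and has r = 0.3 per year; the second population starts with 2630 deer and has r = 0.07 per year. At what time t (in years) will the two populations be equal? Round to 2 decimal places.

Set 454·e^(0.3t) = 2630·e^(0.07t).
e^((0.3 − 0.07)t) = 2630/454 → e^(0.23·t) = 5.793.
0.23·t = ln(5.793) = 1.7566, so t = 1.7566/0.23 = 7.6376.

7.64 years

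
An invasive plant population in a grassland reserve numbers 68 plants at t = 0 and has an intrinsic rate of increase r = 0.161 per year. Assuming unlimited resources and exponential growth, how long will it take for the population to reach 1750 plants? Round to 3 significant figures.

Set N₀·e^(rt) = 1750: e^(0.161·t) = 1750/68 = 25.735.
0.161·t = ln(25.735) = 3.2479, so t = 3.2479/0.161 = 20.173.

20.2 years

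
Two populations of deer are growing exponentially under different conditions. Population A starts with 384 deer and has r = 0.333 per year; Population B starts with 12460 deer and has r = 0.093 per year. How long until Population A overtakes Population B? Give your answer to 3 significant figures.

Set 384·e^(0.333t) = 12460·e^(0.093t).
e^((0.333 − 0.093)t) = 12460/384 → e^(0.24·t) = 32.448.
0.24·t = ln(32.448) = 3.4796, so t = 3.4796/0.24 = 14.498.

14.5 years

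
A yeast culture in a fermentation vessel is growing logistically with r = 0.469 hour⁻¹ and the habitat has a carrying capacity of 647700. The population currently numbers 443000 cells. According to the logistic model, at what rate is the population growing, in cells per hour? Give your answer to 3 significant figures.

dN/dt = rN(1 − N/K) = 0.469 × 443000 × (1 − 443000/647700).
1 − 443000/647700 = 0.31604; dN/dt = 0.469 × 443000 × 0.31604 = 65663.

65700 cells per hour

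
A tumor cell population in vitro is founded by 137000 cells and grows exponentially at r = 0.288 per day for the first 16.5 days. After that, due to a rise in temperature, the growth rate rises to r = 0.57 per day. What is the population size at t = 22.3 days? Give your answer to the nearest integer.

Phase 1: N(16.5) = 137000·e^(0.288×16.5) = 137000·e^4.752 = 1.586675×10^7.
Phase 2 runs for 22.3 − 16.5 = 5.8 days at r = 0.57.
N(22.3) = 1.586675×10^7·e^(0.57×5.8) = 1.586675×10^7·e^3.306 = 4.327783×10^8.

432778326 cells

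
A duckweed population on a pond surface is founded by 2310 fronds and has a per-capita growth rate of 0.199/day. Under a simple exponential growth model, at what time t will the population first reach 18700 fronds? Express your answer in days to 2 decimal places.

Set N₀·e^(rt) = 18700: e^(0.199·t) = 18700/2310 = 8.0952.
0.199·t = ln(8.0952) = 2.0913, so t = 2.0913/0.199 = 10.509.

10.51 days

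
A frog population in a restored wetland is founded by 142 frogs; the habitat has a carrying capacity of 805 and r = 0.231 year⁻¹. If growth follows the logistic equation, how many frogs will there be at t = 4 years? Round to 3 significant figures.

282 frogs

A = (K − N₀)/N₀ = (805 − 142)/142 = 4.669.
N(t) = K/(1 + A·e^(−rt)) = 805/(1 + 4.669×e^(−0.231×4)).
e^(−0.924) = 0.39693; denominator = 1 + 4.669×0.39693 = 2.8533.
N = 805/2.8533 = 282.133.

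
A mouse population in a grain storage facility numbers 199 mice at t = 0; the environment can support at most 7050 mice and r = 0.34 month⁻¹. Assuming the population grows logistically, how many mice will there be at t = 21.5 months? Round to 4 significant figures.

6891 mice

A = (K − N₀)/N₀ = (7050 − 199)/199 = 34.427.
N(t) = K/(1 + A·e^(−rt)) = 7050/(1 + 34.427×e^(−0.34×21.5)).
e^(−7.31) = 0.00066882; denominator = 1 + 34.427×0.00066882 = 1.023.
N = 7050/1.023 = 6891.32.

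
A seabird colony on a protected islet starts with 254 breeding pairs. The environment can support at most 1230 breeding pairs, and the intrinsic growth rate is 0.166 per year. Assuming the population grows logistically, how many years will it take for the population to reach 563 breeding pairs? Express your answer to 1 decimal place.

7.1 years

A = (K − N₀)/N₀ = (1230 − 254)/254 = 3.8425.
Solve 1230/(1 + 3.8425·e^(−0.166t)) = 563: 1 + 3.8425·e^(−0.166t) = 2.1847, so e^(−0.166t) = 0.30832.
−0.166·t = ln(0.30832) = -1.1766, so t = 1.1766/0.166 = 7.0881.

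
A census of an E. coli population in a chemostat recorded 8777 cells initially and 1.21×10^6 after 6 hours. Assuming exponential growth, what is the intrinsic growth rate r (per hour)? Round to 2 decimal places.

From N(t) = N₀·e^(rt): e^(r·6) = 1.21×10^6/8777 = 137.86.
r·6 = ln(137.86) = 4.9262, so r = 4.9262/6 = 0.82104.

0.82 per hour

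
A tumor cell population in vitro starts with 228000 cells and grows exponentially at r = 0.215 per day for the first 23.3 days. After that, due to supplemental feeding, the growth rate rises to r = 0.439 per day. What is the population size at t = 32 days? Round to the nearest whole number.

1556804108 cells

Phase 1: N(23.3) = 228000·e^(0.215×23.3) = 228000·e^5.01 = 3.416119×10^7.
Phase 2 runs for 32 − 23.3 = 8.7 days at r = 0.439.
N(32) = 3.416119×10^7·e^(0.439×8.7) = 3.416119×10^7·e^3.819 = 1.556804×10^9.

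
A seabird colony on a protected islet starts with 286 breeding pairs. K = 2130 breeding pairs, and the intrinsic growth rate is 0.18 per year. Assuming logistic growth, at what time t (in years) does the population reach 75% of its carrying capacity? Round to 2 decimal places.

A = (K − N₀)/N₀ = (2130 − 286)/286 = 6.4476.
Solve 2130/(1 + 6.4476·e^(−0.18t)) = 1597.5: 1 + 6.4476·e^(−0.18t) = 1.3333, so e^(−0.18t) = 0.0516992.
−0.18·t = ln(0.0516992) = -2.9623, so t = 2.9623/0.18 = 16.457.

16.46 years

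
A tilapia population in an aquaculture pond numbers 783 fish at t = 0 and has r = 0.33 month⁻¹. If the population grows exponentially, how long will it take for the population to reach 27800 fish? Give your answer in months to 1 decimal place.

Set N₀·e^(rt) = 27800: e^(0.33·t) = 27800/783 = 35.504.
0.33·t = ln(35.504) = 3.5697, so t = 3.5697/0.33 = 10.817.

10.8 months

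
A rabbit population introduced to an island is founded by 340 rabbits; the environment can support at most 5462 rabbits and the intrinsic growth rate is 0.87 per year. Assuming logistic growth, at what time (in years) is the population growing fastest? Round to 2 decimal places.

3.12 years

Logistic growth is fastest at N = K/2 = 2731.
A = (K − N₀)/N₀ = 15.065. Set K/(1 + A·e^(−rt)) = K/2 → A·e^(−rt) = 1.
e^(−0.87t) = 1/15.065 = 0.0663803, so t = ln(15.065)/0.87 = 2.7124/0.87 = 3.1176.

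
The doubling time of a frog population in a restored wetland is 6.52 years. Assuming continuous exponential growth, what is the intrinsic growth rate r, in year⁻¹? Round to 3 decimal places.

r = ln(2)/t_d = 0.6931/6.52 = 0.10631.

0.106 per year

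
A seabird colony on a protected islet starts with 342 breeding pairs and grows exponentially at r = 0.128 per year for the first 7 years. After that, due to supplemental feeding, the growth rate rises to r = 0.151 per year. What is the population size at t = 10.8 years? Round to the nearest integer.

1487 breeding pairs

Phase 1: N(7) = 342·e^(0.128×7) = 342·e^0.896 = 837.826.
Phase 2 runs for 10.8 − 7 = 3.8 years at r = 0.151.
N(10.8) = 837.826·e^(0.151×3.8) = 837.826·e^0.5738 = 1487.14.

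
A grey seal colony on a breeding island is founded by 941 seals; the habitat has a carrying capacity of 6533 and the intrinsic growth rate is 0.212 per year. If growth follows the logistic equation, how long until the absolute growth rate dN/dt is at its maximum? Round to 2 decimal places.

8.41 years

Logistic growth is fastest at N = K/2 = 3266.5.
A = (K − N₀)/N₀ = 5.9426. Set K/(1 + A·e^(−rt)) = K/2 → A·e^(−rt) = 1.
e^(−0.212t) = 1/5.9426 = 0.168276, so t = ln(5.9426)/0.212 = 1.7821/0.212 = 8.4064.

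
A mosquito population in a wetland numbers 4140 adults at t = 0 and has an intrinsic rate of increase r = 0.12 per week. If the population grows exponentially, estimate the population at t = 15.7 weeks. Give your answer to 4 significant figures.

27240 adults

N(t) = N₀·e^(rt) = 4140 × e^(0.12×15.7) = 4140 × e^1.884.
e^1.884 ≈ 6.5798, so N ≈ 4140 × 6.5798 = 27240.3.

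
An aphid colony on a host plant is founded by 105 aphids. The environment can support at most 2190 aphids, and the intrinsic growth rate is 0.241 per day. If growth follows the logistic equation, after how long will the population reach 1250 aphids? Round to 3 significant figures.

A = (K − N₀)/N₀ = (2190 − 105)/105 = 19.857.
Solve 2190/(1 + 19.857·e^(−0.241t)) = 1250: 1 + 19.857·e^(−0.241t) = 1.752, so e^(−0.241t) = 0.0378705.
−0.241·t = ln(0.0378705) = -3.2736, so t = 3.2736/0.241 = 13.583.

13.6 days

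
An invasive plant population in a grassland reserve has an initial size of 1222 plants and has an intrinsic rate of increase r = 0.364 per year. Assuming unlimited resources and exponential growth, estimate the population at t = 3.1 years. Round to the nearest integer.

N(t) = N₀·e^(rt) = 1222 × e^(0.364×3.1) = 1222 × e^1.128.
e^1.128 ≈ 3.0907, so N ≈ 1222 × 3.0907 = 3776.84.

3777 plants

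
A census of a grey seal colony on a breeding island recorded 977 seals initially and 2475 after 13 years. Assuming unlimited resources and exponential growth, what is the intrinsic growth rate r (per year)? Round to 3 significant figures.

0.0715 per year

From N(t) = N₀·e^(rt): e^(r·13) = 2475/977 = 2.5333.
r·13 = ln(2.5333) = 0.92951, so r = 0.92951/13 = 0.071501.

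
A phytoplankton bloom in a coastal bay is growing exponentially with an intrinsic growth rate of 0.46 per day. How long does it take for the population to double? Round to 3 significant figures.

Doubling time t_d = ln(2)/r = 0.6931/0.46 = 1.5068.

1.51 days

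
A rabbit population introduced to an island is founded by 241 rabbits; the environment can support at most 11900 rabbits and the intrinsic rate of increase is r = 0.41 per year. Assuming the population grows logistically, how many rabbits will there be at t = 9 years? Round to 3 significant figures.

A = (K − N₀)/N₀ = (11900 − 241)/241 = 48.378.
N(t) = K/(1 + A·e^(−rt)) = 11900/(1 + 48.378×e^(−0.41×9)).
e^(−3.69) = 0.024972; denominator = 1 + 48.378×0.024972 = 2.2081.
N = 11900/2.2081 = 5389.28.

5390 rabbits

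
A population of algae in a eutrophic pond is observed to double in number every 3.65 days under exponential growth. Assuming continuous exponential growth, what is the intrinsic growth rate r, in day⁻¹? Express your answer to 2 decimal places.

0.19 per day

r = ln(2)/t_d = 0.6931/3.65 = 0.1899.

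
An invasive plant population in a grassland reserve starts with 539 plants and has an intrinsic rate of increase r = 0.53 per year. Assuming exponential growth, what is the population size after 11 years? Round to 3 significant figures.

183000 plants

N(t) = N₀·e^(rt) = 539 × e^(0.53×11) = 539 × e^5.83.
e^5.83 ≈ 340.36, so N ≈ 539 × 340.36 = 183453.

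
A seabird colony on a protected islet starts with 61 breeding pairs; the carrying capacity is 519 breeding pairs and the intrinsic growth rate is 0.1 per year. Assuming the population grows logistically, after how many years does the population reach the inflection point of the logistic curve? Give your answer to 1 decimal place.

20.2 years

Logistic growth is fastest at N = K/2 = 259.5.
A = (K − N₀)/N₀ = 7.5082. Set K/(1 + A·e^(−rt)) = K/2 → A·e^(−rt) = 1.
e^(−0.1t) = 1/7.5082 = 0.133188, so t = ln(7.5082)/0.1 = 2.016/0.1 = 20.16.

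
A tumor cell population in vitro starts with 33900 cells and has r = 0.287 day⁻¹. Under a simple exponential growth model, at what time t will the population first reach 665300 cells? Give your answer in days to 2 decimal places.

10.37 days

Set N₀·e^(rt) = 665300: e^(0.287·t) = 665300/33900 = 19.625.
0.287·t = ln(19.625) = 2.9768, so t = 2.9768/0.287 = 10.372.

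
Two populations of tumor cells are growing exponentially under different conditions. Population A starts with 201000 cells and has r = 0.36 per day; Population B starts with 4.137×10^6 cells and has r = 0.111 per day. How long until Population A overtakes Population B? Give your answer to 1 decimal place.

Set 201000·e^(0.36t) = 4.137×10^6·e^(0.111t).
e^((0.36 − 0.111)t) = 4.137×10^6/201000 → e^(0.249·t) = 20.582.
0.249·t = ln(20.582) = 3.0244, so t = 3.0244/0.249 = 12.146.

12.1 days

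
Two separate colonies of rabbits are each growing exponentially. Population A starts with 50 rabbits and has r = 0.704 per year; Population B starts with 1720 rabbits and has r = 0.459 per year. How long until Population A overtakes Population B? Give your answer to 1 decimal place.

Set 50·e^(0.704t) = 1720·e^(0.459t).
e^((0.704 − 0.459)t) = 1720/50 → e^(0.245·t) = 34.4.
0.245·t = ln(34.4) = 3.5381, so t = 3.5381/0.245 = 14.441.

14.4 years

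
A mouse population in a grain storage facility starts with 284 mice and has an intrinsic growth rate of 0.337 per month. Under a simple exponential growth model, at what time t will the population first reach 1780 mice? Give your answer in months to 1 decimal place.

5.4 months

Set N₀·e^(rt) = 1780: e^(0.337·t) = 1780/284 = 6.2676.
0.337·t = ln(6.2676) = 1.8354, so t = 1.8354/0.337 = 5.4463.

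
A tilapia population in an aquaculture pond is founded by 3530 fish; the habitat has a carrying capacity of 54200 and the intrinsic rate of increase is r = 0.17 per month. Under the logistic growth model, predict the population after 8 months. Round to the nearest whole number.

A = (K − N₀)/N₀ = (54200 − 3530)/3530 = 14.354.
N(t) = K/(1 + A·e^(−rt)) = 54200/(1 + 14.354×e^(−0.17×8)).
e^(−1.36) = 0.25666; denominator = 1 + 14.354×0.25666 = 4.6841.
N = 54200/4.6841 = 11571.

11571 fish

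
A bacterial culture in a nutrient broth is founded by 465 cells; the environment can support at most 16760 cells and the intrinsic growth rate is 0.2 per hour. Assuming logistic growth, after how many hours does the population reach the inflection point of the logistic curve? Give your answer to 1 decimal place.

17.8 hours

Logistic growth is fastest at N = K/2 = 8380.
A = (K − N₀)/N₀ = 35.043. Set K/(1 + A·e^(−rt)) = K/2 → A·e^(−rt) = 1.
e^(−0.2t) = 1/35.043 = 0.0285364, so t = ln(35.043)/0.2 = 3.5566/0.2 = 17.783.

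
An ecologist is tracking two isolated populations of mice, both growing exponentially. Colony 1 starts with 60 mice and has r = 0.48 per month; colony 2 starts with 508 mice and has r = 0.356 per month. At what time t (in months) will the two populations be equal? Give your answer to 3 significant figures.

Set 60·e^(0.48t) = 508·e^(0.356t).
e^((0.48 − 0.356)t) = 508/60 → e^(0.124·t) = 8.4667.
0.124·t = ln(8.4667) = 2.1361, so t = 2.1361/0.124 = 17.227.

17.2 months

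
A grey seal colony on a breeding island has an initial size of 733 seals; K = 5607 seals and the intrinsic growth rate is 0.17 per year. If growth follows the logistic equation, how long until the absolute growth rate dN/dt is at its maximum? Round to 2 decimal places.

11.14 years

Logistic growth is fastest at N = K/2 = 2803.5.
A = (K − N₀)/N₀ = 6.6494. Set K/(1 + A·e^(−rt)) = K/2 → A·e^(−rt) = 1.
e^(−0.17t) = 1/6.6494 = 0.15039, so t = ln(6.6494)/0.17 = 1.8945/0.17 = 11.144.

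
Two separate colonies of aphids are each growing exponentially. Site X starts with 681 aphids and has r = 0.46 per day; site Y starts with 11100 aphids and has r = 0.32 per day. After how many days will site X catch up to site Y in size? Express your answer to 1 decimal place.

Set 681·e^(0.46t) = 11100·e^(0.32t).
e^((0.46 − 0.32)t) = 11100/681 → e^(0.14·t) = 16.3.
0.14·t = ln(16.3) = 2.7911, so t = 2.7911/0.14 = 19.937.

19.9 days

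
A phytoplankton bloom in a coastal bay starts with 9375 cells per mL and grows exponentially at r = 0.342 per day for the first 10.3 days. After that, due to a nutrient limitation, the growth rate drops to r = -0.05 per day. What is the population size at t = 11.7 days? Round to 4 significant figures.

Phase 1: N(10.3) = 9375·e^(0.342×10.3) = 9375·e^3.523 = 317554.
Phase 2 runs for 11.7 − 10.3 = 1.4 days at r = -0.05.
N(11.7) = 317554·e^(-0.05×1.4) = 317554·e^-0.07 = 296085.

296100 cells per mL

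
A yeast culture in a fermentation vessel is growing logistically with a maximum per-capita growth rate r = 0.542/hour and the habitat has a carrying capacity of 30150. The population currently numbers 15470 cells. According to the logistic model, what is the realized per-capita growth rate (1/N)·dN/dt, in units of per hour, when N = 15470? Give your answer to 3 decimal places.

0.264 per hour

(1/N)·dN/dt = r(1 − N/K) = 0.542 × (1 − 15470/30150).
= 0.542 × 0.4869 = 0.2639.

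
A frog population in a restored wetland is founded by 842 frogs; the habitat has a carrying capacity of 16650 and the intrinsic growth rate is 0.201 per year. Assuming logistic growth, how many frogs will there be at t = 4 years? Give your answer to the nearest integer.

A = (K − N₀)/N₀ = (16650 − 842)/842 = 18.774.
N(t) = K/(1 + A·e^(−rt)) = 16650/(1 + 18.774×e^(−0.201×4)).
e^(−0.804) = 0.44754; denominator = 1 + 18.774×0.44754 = 9.4022.
N = 16650/9.4022 = 1770.87.

1771 frogs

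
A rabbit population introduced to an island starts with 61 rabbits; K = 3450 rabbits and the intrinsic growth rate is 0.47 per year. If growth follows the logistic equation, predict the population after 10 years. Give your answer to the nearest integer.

2292 rabbits

A = (K − N₀)/N₀ = (3450 − 61)/61 = 55.557.
N(t) = K/(1 + A·e^(−rt)) = 3450/(1 + 55.557×e^(−0.47×10)).
e^(−4.7) = 0.0090953; denominator = 1 + 55.557×0.0090953 = 1.5053.
N = 3450/1.5053 = 2291.89.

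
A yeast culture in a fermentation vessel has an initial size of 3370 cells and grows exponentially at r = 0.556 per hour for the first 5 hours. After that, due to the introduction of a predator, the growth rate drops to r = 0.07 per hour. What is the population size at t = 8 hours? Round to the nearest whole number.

Phase 1: N(5) = 3370·e^(0.556×5) = 3370·e^2.78 = 54321.1.
Phase 2 runs for 8 − 5 = 3 hours at r = 0.07.
N(8) = 54321.1·e^(0.07×3) = 54321.1·e^0.21 = 67014.7.

67015 cells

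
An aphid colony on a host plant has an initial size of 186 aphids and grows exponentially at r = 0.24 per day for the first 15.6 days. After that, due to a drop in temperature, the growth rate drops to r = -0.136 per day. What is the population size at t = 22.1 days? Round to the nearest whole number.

Phase 1: N(15.6) = 186·e^(0.24×15.6) = 186·e^3.744 = 7861.61.
Phase 2 runs for 22.1 − 15.6 = 6.5 days at r = -0.136.
N(22.1) = 7861.61·e^(-0.136×6.5) = 7861.61·e^-0.884 = 3247.84.

3248 aphids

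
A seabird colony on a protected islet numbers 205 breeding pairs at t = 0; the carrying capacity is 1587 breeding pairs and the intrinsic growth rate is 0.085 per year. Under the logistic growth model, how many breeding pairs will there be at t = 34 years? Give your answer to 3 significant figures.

1150 breeding pairs

A = (K − N₀)/N₀ = (1587 − 205)/205 = 6.7415.
N(t) = K/(1 + A·e^(−rt)) = 1587/(1 + 6.7415×e^(−0.085×34)).
e^(−2.89) = 0.055576; denominator = 1 + 6.7415×0.055576 = 1.3747.
N = 1587/1.3747 = 1154.46.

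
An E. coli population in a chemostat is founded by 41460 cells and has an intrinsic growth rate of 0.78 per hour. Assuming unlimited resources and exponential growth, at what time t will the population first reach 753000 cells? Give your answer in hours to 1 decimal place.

3.7 hours

Set N₀·e^(rt) = 753000: e^(0.78·t) = 753000/41460 = 18.162.
0.78·t = ln(18.162) = 2.8993, so t = 2.8993/0.78 = 3.7171.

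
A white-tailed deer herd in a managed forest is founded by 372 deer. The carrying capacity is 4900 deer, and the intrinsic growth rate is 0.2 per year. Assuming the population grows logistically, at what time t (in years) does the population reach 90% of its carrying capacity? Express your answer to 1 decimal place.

A = (K − N₀)/N₀ = (4900 − 372)/372 = 12.172.
Solve 4900/(1 + 12.172·e^(−0.2t)) = 4410: 1 + 12.172·e^(−0.2t) = 1.1111, so e^(−0.2t) = 0.00912839.
−0.2·t = ln(0.00912839) = -4.6964, so t = 4.6964/0.2 = 23.482.

23.5 years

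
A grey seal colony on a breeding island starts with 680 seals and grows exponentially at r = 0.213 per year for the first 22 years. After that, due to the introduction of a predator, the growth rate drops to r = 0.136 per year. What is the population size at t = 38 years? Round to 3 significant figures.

Phase 1: N(22) = 680·e^(0.213×22) = 680·e^4.686 = 73724.7.
Phase 2 runs for 38 − 22 = 16 years at r = 0.136.
N(38) = 73724.7·e^(0.136×16) = 73724.7·e^2.176 = 649587.

650000 seals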